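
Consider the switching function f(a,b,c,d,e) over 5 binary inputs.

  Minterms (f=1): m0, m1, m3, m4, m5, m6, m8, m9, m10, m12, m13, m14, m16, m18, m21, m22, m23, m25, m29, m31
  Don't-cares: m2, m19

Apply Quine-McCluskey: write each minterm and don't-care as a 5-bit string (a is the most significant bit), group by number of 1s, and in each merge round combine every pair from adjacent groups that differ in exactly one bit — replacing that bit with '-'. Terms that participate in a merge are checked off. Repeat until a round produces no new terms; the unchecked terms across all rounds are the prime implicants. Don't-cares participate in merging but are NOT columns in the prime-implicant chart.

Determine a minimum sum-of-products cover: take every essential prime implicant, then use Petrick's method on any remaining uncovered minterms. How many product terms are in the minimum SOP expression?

7

Round 0: 00000✓ 00001✓ 00010✓ 00011✓ 00100✓ 00101✓ 00110✓ 01000✓ 01001✓ 01010✓ 01100✓ 01101✓ 01110✓ 10000✓ 10010✓ 10011✓ 10101✓ 10110✓ 10111✓ 11001✓ 11101✓ 11111✓
Round 1: -0000✓ -0010✓ -0011✓ -0101✓ -0110✓ -1001✓ -1101✓ 0-000✓ 0-001✓ 0-010✓ 0-100✓ 0-101✓ 0-110✓ 00-00✓ 00-01✓ 00-10✓ 000-0✓ 000-1✓ 0000-✓ 0001-✓ 001-0✓ 0010-✓ 01-00✓ 01-01✓ 01-10✓ 010-0✓ 0100-✓ 011-0✓ 0110-✓ 1-101✓ 1-111✓ 10-10✓ 10-11✓ 100-0✓ 1001-✓ 101-1✓ 1011-✓ 11-01✓ 111-1✓
Round 2: --101 -0-10 -00-0 -001- -1-01 0--00✓ 0--01✓ 0--10✓ 0-0-0✓ 0-00-✓ 0-1-0✓ 0-10-✓ 00--0✓ 00-0-✓ 000-- 01--0✓ 01-0-✓ 1-1-1 10-1-
Round 3: 0---0 0--0-
PIs = {--101, -0-10, -00-0, -001-, -1-01, 0---0, 0--0-, 000--, 1-1-1, 10-1-}
Coverage chart:
  m0: -00-0,0---0,0--0-,000--
  m1: 0--0-,000--
  m3: -001-,000--
  m4: 0---0,0--0-
  m5: --101,0--0-
  m6: -0-10,0---0
  m8: 0---0,0--0-
  m9: -1-01,0--0-
  m10: 0---0 ←essential
  m12: 0---0,0--0-
  m13: --101,-1-01,0--0-
  m14: 0---0 ←essential
  m16: -00-0 ←essential
  m18: -0-10,-00-0,-001-,10-1-
  m21: --101,1-1-1
  m22: -0-10,10-1-
  m23: 1-1-1,10-1-
  m25: -1-01 ←essential
  m29: --101,-1-01,1-1-1
  m31: 1-1-1 ←essential
Essential: -00-0, -1-01, 0---0, 1-1-1
Petrick residual → --101, -0-10, 000--
Min cover (7 terms): cd'e + b'de' + b'c'e' + bd'e + a'e' + a'b'c' + ace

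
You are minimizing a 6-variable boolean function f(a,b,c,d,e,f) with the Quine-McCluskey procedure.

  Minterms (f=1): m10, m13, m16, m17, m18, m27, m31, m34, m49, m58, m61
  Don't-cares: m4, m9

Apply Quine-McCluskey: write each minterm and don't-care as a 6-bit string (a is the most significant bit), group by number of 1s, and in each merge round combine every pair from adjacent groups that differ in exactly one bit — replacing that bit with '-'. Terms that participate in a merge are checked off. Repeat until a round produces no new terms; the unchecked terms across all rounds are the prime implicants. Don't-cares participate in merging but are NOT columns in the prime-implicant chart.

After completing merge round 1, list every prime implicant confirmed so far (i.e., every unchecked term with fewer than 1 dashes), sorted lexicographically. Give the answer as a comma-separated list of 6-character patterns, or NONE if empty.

000100, 001010, 100010, 111010, 111101

size-2^0 implicants → 000100  001001(✓)  001010  001101(✓)  010000(✓)  010001(✓)  010010(✓)  011011(✓)  011111(✓)  100010  110001(✓)  111010  111101
size-2^1 implicants → -10001  001-01  0100-0  01000-  011-11
Unchecked terms (primes): -10001, 000100, 001-01, 001010, 0100-0, 01000-, 011-11, 100010, 111010, 111101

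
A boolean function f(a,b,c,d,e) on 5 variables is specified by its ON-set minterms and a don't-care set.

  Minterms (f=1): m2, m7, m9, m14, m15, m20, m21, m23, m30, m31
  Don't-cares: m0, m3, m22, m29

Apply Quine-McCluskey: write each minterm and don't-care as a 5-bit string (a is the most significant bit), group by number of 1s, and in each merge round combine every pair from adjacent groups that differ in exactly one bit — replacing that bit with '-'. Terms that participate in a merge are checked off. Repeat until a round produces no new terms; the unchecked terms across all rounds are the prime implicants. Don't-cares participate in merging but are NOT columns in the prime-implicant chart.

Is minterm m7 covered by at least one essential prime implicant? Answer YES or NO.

NO

size-2^0 implicants → 00000(✓)  00010(✓)  00011(✓)  00111(✓)  01001  01110(✓)  01111(✓)  10100(✓)  10101(✓)  10110(✓)  10111(✓)  11101(✓)  11110(✓)  11111(✓)
size-2^1 implicants → -0111(✓)  -1110(✓)  -1111(✓)  0-111(✓)  00-11  000-0  0001-  0111-(✓)  1-101(✓)  1-110(✓)  1-111(✓)  101-0(✓)  101-1(✓)  1010-(✓)  1011-(✓)  111-1(✓)  1111-(✓)
size-2^2 implicants → --111  -111-  1-1-1  1-11-  101--
Unchecked terms (primes): --111, -111-, 00-11, 000-0, 0001-, 01001, 1-1-1, 1-11-, 101--
Minterm coverage:
  m2 ⊆ 000-0,0001-
  m7 ⊆ --111,00-11
  m9 ⊆ 01001 [E]
  m14 ⊆ -111- [E]
  m15 ⊆ --111,-111-
  m20 ⊆ 101-- [E]
  m21 ⊆ 1-1-1,101--
  m23 ⊆ --111,1-1-1,1-11-,101--
  m30 ⊆ -111-,1-11-
  m31 ⊆ --111,-111-,1-1-1,1-11-
E = {-111-, 01001, 101--}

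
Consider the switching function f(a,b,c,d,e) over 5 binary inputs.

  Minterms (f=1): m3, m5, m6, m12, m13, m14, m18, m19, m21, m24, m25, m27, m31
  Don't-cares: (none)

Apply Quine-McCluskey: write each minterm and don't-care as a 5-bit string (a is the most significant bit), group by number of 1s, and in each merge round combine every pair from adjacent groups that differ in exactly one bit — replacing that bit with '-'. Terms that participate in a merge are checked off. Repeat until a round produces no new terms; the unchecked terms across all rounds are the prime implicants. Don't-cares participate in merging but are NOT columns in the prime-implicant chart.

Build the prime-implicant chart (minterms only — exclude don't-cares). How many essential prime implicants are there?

Round 0: 00011✓ 00101✓ 00110✓ 01100✓ 01101✓ 01110✓ 10010✓ 10011✓ 10101✓ 11000✓ 11001✓ 11011✓ 11111✓
Round 1: -0011 -0101 0-101 0-110 011-0 0110- 1-011 1001- 11-11 110-1 1100-
PIs = {-0011, -0101, 0-101, 0-110, 011-0, 0110-, 1-011, 1001-, 11-11, 110-1, 1100-}
Coverage chart:
  m3: -0011 ←essential
  m5: -0101,0-101
  m6: 0-110 ←essential
  m12: 011-0,0110-
  m13: 0-101,0110-
  m14: 0-110,011-0
  m18: 1001- ←essential
  m19: -0011,1-011,1001-
  m21: -0101 ←essential
  m24: 1100- ←essential
  m25: 110-1,1100-
  m27: 1-011,11-11,110-1
  m31: 11-11 ←essential
Essential: -0011, -0101, 0-110, 1001-, 11-11, 1100-

6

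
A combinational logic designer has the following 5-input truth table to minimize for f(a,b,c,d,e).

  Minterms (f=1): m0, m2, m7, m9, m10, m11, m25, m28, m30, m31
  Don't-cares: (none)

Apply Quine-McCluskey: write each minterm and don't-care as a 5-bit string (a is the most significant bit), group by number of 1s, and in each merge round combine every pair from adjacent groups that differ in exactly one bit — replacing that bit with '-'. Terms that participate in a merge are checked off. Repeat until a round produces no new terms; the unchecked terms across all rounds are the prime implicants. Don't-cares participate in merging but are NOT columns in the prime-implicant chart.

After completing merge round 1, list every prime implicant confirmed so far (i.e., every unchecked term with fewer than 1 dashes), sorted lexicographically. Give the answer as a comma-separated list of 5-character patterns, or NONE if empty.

00111

[col 0] 00000*, 00010*, 00111, 01001*, 01010*, 01011*, 11001*, 11100*, 11110*, 11111*
[col 1] -1001, 0-010, 000-0, 010-1, 0101-, 111-0, 1111-
Prime implicants: -1001, 0-010, 000-0, 00111, 010-1, 0101-, 111-0, 1111-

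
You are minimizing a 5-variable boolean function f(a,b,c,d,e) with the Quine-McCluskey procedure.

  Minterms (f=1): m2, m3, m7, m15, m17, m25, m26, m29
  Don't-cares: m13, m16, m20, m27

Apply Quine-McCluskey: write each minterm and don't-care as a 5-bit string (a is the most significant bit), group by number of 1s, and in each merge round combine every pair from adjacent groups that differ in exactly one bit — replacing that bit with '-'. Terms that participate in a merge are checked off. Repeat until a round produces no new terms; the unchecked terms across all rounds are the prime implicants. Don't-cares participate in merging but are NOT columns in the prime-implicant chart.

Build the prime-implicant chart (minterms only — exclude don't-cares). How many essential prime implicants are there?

[col 0] 00010*, 00011*, 00111*, 01101*, 01111*, 10000*, 10001*, 10100*, 11001*, 11010*, 11011*, 11101*
[col 1] -1101, 0-111, 00-11, 0001-, 011-1, 1-001, 10-00, 1000-, 11-01, 110-1, 1101-
Prime implicants: -1101, 0-111, 00-11, 0001-, 011-1, 1-001, 10-00, 1000-, 11-01, 110-1, 1101-
PI chart (minterm → PIs covering it):
  2 | 0001-  (sole → essential)
  3 | 00-11,0001-
  7 | 0-111,00-11
  15 | 0-111,011-1
  17 | 1-001,1000-
  25 | 1-001,11-01,110-1
  26 | 1101-  (sole → essential)
  29 | -1101,11-01
Essential prime implicants: 0001-, 1101-

2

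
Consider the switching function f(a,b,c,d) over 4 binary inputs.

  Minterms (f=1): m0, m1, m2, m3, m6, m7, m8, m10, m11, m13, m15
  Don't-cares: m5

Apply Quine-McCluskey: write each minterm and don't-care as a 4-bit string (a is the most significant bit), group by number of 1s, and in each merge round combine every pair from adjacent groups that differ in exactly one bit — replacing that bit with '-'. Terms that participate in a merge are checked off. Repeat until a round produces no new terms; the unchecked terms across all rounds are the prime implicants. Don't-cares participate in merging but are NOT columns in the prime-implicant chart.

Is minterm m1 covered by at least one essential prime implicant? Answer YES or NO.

NO

size-2^0 implicants → 0000(✓)  0001(✓)  0010(✓)  0011(✓)  0101(✓)  0110(✓)  0111(✓)  1000(✓)  1010(✓)  1011(✓)  1101(✓)  1111(✓)
size-2^1 implicants → -000(✓)  -010(✓)  -011(✓)  -101(✓)  -111(✓)  0-01(✓)  0-10(✓)  0-11(✓)  00-0(✓)  00-1(✓)  000-(✓)  001-(✓)  01-1(✓)  011-(✓)  1-11(✓)  10-0(✓)  101-(✓)  11-1(✓)
size-2^2 implicants → --11  -0-0  -01-  -1-1  0--1  0-1-  00--
Unchecked terms (primes): --11, -0-0, -01-, -1-1, 0--1, 0-1-, 00--
Minterm coverage:
  m0 ⊆ -0-0,00--
  m1 ⊆ 0--1,00--
  m2 ⊆ -0-0,-01-,0-1-,00--
  m3 ⊆ --11,-01-,0--1,0-1-,00--
  m6 ⊆ 0-1- [E]
  m7 ⊆ --11,-1-1,0--1,0-1-
  m8 ⊆ -0-0 [E]
  m10 ⊆ -0-0,-01-
  m11 ⊆ --11,-01-
  m13 ⊆ -1-1 [E]
  m15 ⊆ --11,-1-1
E = {-0-0, -1-1, 0-1-}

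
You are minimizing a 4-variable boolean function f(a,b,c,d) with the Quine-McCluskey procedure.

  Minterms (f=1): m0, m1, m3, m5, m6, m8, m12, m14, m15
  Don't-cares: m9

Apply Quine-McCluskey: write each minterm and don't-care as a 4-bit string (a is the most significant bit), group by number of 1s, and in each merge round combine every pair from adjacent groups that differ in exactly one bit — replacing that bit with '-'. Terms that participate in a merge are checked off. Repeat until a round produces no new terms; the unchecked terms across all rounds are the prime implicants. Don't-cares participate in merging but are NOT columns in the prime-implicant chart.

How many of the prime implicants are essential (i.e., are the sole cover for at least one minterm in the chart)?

5

Round 0: 0000✓ 0001✓ 0011✓ 0101✓ 0110✓ 1000✓ 1001✓ 1100✓ 1110✓ 1111✓
Round 1: -000✓ -001✓ -110 0-01 00-1 000-✓ 1-00 100-✓ 11-0 111-
Round 2: -00-
PIs = {-00-, -110, 0-01, 00-1, 1-00, 11-0, 111-}
Coverage chart:
  m0: -00- ←essential
  m1: -00-,0-01,00-1
  m3: 00-1 ←essential
  m5: 0-01 ←essential
  m6: -110 ←essential
  m8: -00-,1-00
  m12: 1-00,11-0
  m14: -110,11-0,111-
  m15: 111- ←essential
Essential: -00-, -110, 0-01, 00-1, 111-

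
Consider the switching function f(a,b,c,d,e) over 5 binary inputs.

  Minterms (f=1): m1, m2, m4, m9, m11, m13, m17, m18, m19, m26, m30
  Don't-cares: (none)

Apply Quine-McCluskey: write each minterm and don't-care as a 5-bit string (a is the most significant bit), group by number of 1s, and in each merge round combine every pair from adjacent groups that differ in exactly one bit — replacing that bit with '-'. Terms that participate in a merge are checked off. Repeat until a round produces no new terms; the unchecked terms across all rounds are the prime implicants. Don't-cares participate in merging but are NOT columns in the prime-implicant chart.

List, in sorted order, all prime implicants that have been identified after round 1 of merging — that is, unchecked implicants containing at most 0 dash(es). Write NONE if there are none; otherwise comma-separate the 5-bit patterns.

Round 0: 00001✓ 00010✓ 00100 01001✓ 01011✓ 01101✓ 10001✓ 10010✓ 10011✓ 11010✓ 11110✓
Round 1: -0001 -0010 0-001 01-01 010-1 1-010 100-1 1001- 11-10
PIs = {-0001, -0010, 0-001, 00100, 01-01, 010-1, 1-010, 100-1, 1001-, 11-10}

00100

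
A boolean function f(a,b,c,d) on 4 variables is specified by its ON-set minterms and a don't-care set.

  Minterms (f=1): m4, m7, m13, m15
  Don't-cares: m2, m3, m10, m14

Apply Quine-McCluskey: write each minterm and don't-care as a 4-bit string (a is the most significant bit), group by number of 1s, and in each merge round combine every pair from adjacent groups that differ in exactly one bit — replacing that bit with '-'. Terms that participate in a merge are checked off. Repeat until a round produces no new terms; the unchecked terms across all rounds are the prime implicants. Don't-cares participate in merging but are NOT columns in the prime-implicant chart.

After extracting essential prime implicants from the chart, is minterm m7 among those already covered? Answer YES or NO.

[col 0] 0010*, 0011*, 0100, 0111*, 1010*, 1101*, 1110*, 1111*
[col 1] -010, -111, 0-11, 001-, 1-10, 11-1, 111-
Prime implicants: -010, -111, 0-11, 001-, 0100, 1-10, 11-1, 111-
PI chart (minterm → PIs covering it):
  4 | 0100  (sole → essential)
  7 | -111,0-11
  13 | 11-1  (sole → essential)
  15 | -111,11-1,111-
Essential prime implicants: 0100, 11-1

NO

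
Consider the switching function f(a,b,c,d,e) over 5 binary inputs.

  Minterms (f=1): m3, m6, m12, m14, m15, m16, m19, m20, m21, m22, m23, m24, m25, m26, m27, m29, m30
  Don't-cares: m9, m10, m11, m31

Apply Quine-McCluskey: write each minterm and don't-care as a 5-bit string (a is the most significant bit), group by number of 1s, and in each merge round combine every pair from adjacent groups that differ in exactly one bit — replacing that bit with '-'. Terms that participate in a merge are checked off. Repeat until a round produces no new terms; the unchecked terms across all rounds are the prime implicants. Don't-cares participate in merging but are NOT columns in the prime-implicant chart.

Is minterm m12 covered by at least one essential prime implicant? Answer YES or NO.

YES

[col 0] 00011*, 00110*, 01001*, 01010*, 01011*, 01100*, 01110*, 01111*, 10000*, 10011*, 10100*, 10101*, 10110*, 10111*, 11000*, 11001*, 11010*, 11011*, 11101*, 11110*, 11111*
[col 1] -0011*, -0110*, -1001*, -1010*, -1011*, -1110*, -1111*, 0-011*, 0-110*, 01-10*, 01-11*, 010-1*, 0101-*, 011-0, 0111-*, 1-000, 1-011*, 1-101*, 1-110*, 1-111*, 10-00, 10-11*, 101-0*, 101-1*, 1010-*, 1011-*, 11-01*, 11-10*, 11-11*, 110-0*, 110-1*, 1100-*, 1101-*, 111-1*, 1111-*
[col 2] --011, --110, -1-10*, -1-11*, -10-1, -101-*, -111-*, 01-1-*, 1--11, 1-1-1, 1-11-, 101--, 11--1, 11-1-*, 110--
[col 3] -1-1-
Prime implicants: --011, --110, -1-1-, -10-1, 011-0, 1--11, 1-000, 1-1-1, 1-11-, 10-00, 101--, 11--1, 110--
PI chart (minterm → PIs covering it):
  3 | --011  (sole → essential)
  6 | --110  (sole → essential)
  12 | 011-0  (sole → essential)
  14 | --110,-1-1-,011-0
  15 | -1-1-  (sole → essential)
  16 | 1-000,10-00
  19 | --011,1--11
  20 | 10-00,101--
  21 | 1-1-1,101--
  22 | --110,1-11-,101--
  23 | 1--11,1-1-1,1-11-,101--
  24 | 1-000,110--
  25 | -10-1,11--1,110--
  26 | -1-1-,110--
  27 | --011,-1-1-,-10-1,1--11,11--1,110--
  29 | 1-1-1,11--1
  30 | --110,-1-1-,1-11-
Essential prime implicants: --011, --110, -1-1-, 011-0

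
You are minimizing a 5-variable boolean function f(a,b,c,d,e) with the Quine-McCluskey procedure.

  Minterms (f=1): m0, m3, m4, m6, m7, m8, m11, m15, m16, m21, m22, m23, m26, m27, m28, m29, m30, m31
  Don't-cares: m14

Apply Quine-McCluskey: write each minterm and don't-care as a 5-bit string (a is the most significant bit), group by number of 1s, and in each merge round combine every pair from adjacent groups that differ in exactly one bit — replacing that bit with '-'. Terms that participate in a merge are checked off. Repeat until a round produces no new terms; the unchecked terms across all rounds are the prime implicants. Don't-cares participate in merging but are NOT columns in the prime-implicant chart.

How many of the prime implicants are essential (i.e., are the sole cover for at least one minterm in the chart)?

7

Round 0: 00000✓ 00011✓ 00100✓ 00110✓ 00111✓ 01000✓ 01011✓ 01110✓ 01111✓ 10000✓ 10101✓ 10110✓ 10111✓ 11010✓ 11011✓ 11100✓ 11101✓ 11110✓ 11111✓
Round 1: -0000 -0110✓ -0111✓ -1011✓ -1110✓ -1111✓ 0-000 0-011✓ 0-110✓ 0-111✓ 00-00 00-11✓ 001-0 0011-✓ 01-11✓ 0111-✓ 1-101✓ 1-110✓ 1-111✓ 101-1✓ 1011-✓ 11-10✓ 11-11✓ 1101-✓ 111-0✓ 111-1✓ 1110-✓ 1111-✓
Round 2: --110✓ --111✓ -011-✓ -1-11 -111-✓ 0--11 0-11-✓ 1-1-1 1-11-✓ 11-1- 111--
Round 3: --11-
PIs = {--11-, -0000, -1-11, 0--11, 0-000, 00-00, 001-0, 1-1-1, 11-1-, 111--}
Coverage chart:
  m0: -0000,0-000,00-00
  m3: 0--11 ←essential
  m4: 00-00,001-0
  m6: --11-,001-0
  m7: --11-,0--11
  m8: 0-000 ←essential
  m11: -1-11,0--11
  m15: --11-,-1-11,0--11
  m16: -0000 ←essential
  m21: 1-1-1 ←essential
  m22: --11- ←essential
  m23: --11-,1-1-1
  m26: 11-1- ←essential
  m27: -1-11,11-1-
  m28: 111-- ←essential
  m29: 1-1-1,111--
  m30: --11-,11-1-,111--
  m31: --11-,-1-11,1-1-1,11-1-,111--
Essential: --11-, -0000, 0--11, 0-000, 1-1-1, 11-1-, 111--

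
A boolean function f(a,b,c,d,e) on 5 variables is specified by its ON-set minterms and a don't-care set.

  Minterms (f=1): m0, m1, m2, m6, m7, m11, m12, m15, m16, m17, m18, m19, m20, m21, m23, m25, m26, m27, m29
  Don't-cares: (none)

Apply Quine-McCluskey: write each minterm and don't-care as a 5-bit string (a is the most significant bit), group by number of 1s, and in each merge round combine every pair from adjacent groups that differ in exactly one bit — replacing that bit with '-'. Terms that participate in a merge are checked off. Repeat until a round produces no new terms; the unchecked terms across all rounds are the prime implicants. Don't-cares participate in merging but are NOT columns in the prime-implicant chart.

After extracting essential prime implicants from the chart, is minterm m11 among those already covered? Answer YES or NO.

NO

size-2^0 implicants → 00000(✓)  00001(✓)  00010(✓)  00110(✓)  00111(✓)  01011(✓)  01100  01111(✓)  10000(✓)  10001(✓)  10010(✓)  10011(✓)  10100(✓)  10101(✓)  10111(✓)  11001(✓)  11010(✓)  11011(✓)  11101(✓)
size-2^1 implicants → -0000(✓)  -0001(✓)  -0010(✓)  -0111  -1011  0-111  00-10  000-0(✓)  0000-(✓)  0011-  01-11  1-001(✓)  1-010(✓)  1-011(✓)  1-101(✓)  10-00(✓)  10-01(✓)  10-11(✓)  100-0(✓)  100-1(✓)  1000-(✓)  1001-(✓)  101-1(✓)  1010-(✓)  11-01(✓)  110-1(✓)  1101-(✓)
size-2^2 implicants → -00-0  -000-  1--01  1-0-1  1-01-  10--1  10-0-  100--
Unchecked terms (primes): -00-0, -000-, -0111, -1011, 0-111, 00-10, 0011-, 01-11, 01100, 1--01, 1-0-1, 1-01-, 10--1, 10-0-, 100--
Minterm coverage:
  m0 ⊆ -00-0,-000-
  m1 ⊆ -000- [E]
  m2 ⊆ -00-0,00-10
  m6 ⊆ 00-10,0011-
  m7 ⊆ -0111,0-111,0011-
  m11 ⊆ -1011,01-11
  m12 ⊆ 01100 [E]
  m15 ⊆ 0-111,01-11
  m16 ⊆ -00-0,-000-,10-0-,100--
  m17 ⊆ -000-,1--01,1-0-1,10--1,10-0-,100--
  m18 ⊆ -00-0,1-01-,100--
  m19 ⊆ 1-0-1,1-01-,10--1,100--
  m20 ⊆ 10-0- [E]
  m21 ⊆ 1--01,10--1,10-0-
  m23 ⊆ -0111,10--1
  m25 ⊆ 1--01,1-0-1
  m26 ⊆ 1-01- [E]
  m27 ⊆ -1011,1-0-1,1-01-
  m29 ⊆ 1--01 [E]
E = {-000-, 01100, 1--01, 1-01-, 10-0-}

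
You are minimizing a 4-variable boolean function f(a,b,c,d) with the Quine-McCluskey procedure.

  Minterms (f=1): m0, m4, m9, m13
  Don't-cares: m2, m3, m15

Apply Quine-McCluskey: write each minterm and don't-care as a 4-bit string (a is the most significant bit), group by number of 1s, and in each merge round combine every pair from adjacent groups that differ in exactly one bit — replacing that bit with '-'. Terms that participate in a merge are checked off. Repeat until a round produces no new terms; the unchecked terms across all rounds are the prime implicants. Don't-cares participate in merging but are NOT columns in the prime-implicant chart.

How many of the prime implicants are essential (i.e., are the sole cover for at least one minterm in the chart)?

2

[col 0] 0000*, 0010*, 0011*, 0100*, 1001*, 1101*, 1111*
[col 1] 0-00, 00-0, 001-, 1-01, 11-1
Prime implicants: 0-00, 00-0, 001-, 1-01, 11-1
PI chart (minterm → PIs covering it):
  0 | 0-00,00-0
  4 | 0-00  (sole → essential)
  9 | 1-01  (sole → essential)
  13 | 1-01,11-1
Essential prime implicants: 0-00, 1-01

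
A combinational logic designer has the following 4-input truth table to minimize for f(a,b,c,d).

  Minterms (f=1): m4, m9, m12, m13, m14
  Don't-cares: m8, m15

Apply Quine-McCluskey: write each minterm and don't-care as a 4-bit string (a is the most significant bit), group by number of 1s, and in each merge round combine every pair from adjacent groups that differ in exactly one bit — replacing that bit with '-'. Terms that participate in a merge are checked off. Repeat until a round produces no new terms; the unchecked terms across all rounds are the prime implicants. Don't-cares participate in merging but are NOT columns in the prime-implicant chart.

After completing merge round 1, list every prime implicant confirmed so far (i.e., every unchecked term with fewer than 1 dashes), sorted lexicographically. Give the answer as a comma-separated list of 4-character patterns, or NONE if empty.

size-2^0 implicants → 0100(✓)  1000(✓)  1001(✓)  1100(✓)  1101(✓)  1110(✓)  1111(✓)
size-2^1 implicants → -100  1-00(✓)  1-01(✓)  100-(✓)  11-0(✓)  11-1(✓)  110-(✓)  111-(✓)
size-2^2 implicants → 1-0-  11--
Unchecked terms (primes): -100, 1-0-, 11--

NONE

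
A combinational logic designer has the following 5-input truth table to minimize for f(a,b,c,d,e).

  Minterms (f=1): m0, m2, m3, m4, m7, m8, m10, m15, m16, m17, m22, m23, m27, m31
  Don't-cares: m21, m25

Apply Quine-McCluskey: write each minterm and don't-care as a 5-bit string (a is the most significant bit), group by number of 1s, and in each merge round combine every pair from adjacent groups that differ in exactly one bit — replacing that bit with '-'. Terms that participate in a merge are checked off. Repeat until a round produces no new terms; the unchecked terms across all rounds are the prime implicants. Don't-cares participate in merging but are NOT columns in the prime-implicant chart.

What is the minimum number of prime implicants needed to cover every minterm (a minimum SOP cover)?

7

size-2^0 implicants → 00000(✓)  00010(✓)  00011(✓)  00100(✓)  00111(✓)  01000(✓)  01010(✓)  01111(✓)  10000(✓)  10001(✓)  10101(✓)  10110(✓)  10111(✓)  11001(✓)  11011(✓)  11111(✓)
size-2^1 implicants → -0000  -0111(✓)  -1111(✓)  0-000(✓)  0-010(✓)  0-111(✓)  00-00  00-11  000-0(✓)  0001-  010-0(✓)  1-001  1-111(✓)  10-01  1000-  101-1  1011-  11-11  110-1
size-2^2 implicants → --111  0-0-0
Unchecked terms (primes): --111, -0000, 0-0-0, 00-00, 00-11, 0001-, 1-001, 10-01, 1000-, 101-1, 1011-, 11-11, 110-1
Minterm coverage:
  m0 ⊆ -0000,0-0-0,00-00
  m2 ⊆ 0-0-0,0001-
  m3 ⊆ 00-11,0001-
  m4 ⊆ 00-00 [E]
  m7 ⊆ --111,00-11
  m8 ⊆ 0-0-0 [E]
  m10 ⊆ 0-0-0 [E]
  m15 ⊆ --111 [E]
  m16 ⊆ -0000,1000-
  m17 ⊆ 1-001,10-01,1000-
  m22 ⊆ 1011- [E]
  m23 ⊆ --111,101-1,1011-
  m27 ⊆ 11-11,110-1
  m31 ⊆ --111,11-11
E = {--111, 0-0-0, 00-00, 1011-}
Petrick residual → 00-11, 1000-, 11-11
Cover = cde + a'c'e' + a'b'd'e' + a'b'de + ab'c'd' + ab'cd + abde  |cover|=7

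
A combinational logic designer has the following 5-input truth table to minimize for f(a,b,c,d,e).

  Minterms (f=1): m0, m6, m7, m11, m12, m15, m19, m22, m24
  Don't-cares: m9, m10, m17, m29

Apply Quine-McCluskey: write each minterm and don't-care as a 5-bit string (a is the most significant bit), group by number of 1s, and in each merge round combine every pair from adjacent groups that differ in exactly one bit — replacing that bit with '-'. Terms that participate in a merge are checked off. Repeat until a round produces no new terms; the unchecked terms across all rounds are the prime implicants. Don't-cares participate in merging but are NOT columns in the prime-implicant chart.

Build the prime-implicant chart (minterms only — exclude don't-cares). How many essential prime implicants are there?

[col 0] 00000, 00110*, 00111*, 01001*, 01010*, 01011*, 01100, 01111*, 10001*, 10011*, 10110*, 11000, 11101
[col 1] -0110, 0-111, 0011-, 01-11, 010-1, 0101-, 100-1
Prime implicants: -0110, 0-111, 00000, 0011-, 01-11, 010-1, 0101-, 01100, 100-1, 11000, 11101
PI chart (minterm → PIs covering it):
  0 | 00000  (sole → essential)
  6 | -0110,0011-
  7 | 0-111,0011-
  11 | 01-11,010-1,0101-
  12 | 01100  (sole → essential)
  15 | 0-111,01-11
  19 | 100-1  (sole → essential)
  22 | -0110  (sole → essential)
  24 | 11000  (sole → essential)
Essential prime implicants: -0110, 00000, 01100, 100-1, 11000

5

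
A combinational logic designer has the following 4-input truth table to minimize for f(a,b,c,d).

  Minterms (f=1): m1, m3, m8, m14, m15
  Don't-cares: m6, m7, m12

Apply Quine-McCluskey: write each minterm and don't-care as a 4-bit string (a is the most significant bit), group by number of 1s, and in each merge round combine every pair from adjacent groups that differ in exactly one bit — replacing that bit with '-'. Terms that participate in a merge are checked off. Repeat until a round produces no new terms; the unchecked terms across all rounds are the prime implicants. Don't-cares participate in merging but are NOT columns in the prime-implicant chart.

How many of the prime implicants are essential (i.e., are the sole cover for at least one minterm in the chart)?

3

size-2^0 implicants → 0001(✓)  0011(✓)  0110(✓)  0111(✓)  1000(✓)  1100(✓)  1110(✓)  1111(✓)
size-2^1 implicants → -110(✓)  -111(✓)  0-11  00-1  011-(✓)  1-00  11-0  111-(✓)
size-2^2 implicants → -11-
Unchecked terms (primes): -11-, 0-11, 00-1, 1-00, 11-0
Minterm coverage:
  m1 ⊆ 00-1 [E]
  m3 ⊆ 0-11,00-1
  m8 ⊆ 1-00 [E]
  m14 ⊆ -11-,11-0
  m15 ⊆ -11- [E]
E = {-11-, 00-1, 1-00}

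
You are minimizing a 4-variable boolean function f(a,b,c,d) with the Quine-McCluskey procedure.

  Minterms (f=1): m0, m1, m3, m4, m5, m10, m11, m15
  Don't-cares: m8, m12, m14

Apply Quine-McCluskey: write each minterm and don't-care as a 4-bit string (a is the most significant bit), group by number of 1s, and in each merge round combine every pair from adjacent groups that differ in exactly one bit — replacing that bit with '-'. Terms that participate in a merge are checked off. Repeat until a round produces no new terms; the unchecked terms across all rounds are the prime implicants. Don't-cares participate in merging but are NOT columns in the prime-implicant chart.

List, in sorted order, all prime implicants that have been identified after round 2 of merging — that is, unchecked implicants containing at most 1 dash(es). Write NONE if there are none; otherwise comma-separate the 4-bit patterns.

-011, 00-1

[col 0] 0000*, 0001*, 0011*, 0100*, 0101*, 1000*, 1010*, 1011*, 1100*, 1110*, 1111*
[col 1] -000*, -011, -100*, 0-00*, 0-01*, 00-1, 000-*, 010-*, 1-00*, 1-10*, 1-11*, 10-0*, 101-*, 11-0*, 111-*
[col 2] --00, 0-0-, 1--0, 1-1-
Prime implicants: --00, -011, 0-0-, 00-1, 1--0, 1-1-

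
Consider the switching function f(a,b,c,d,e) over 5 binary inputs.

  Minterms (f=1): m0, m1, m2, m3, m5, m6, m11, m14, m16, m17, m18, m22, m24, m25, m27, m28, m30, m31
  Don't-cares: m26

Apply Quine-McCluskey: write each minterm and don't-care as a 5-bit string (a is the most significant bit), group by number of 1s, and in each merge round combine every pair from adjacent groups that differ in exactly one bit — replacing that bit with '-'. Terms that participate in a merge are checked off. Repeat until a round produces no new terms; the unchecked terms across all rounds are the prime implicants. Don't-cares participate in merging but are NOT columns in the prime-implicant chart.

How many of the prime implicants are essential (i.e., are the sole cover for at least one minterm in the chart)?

size-2^0 implicants → 00000(✓)  00001(✓)  00010(✓)  00011(✓)  00101(✓)  00110(✓)  01011(✓)  01110(✓)  10000(✓)  10001(✓)  10010(✓)  10110(✓)  11000(✓)  11001(✓)  11010(✓)  11011(✓)  11100(✓)  11110(✓)  11111(✓)
size-2^1 implicants → -0000(✓)  -0001(✓)  -0010(✓)  -0110(✓)  -1011  -1110(✓)  0-011  0-110(✓)  00-01  00-10(✓)  000-0(✓)  000-1(✓)  0000-(✓)  0001-(✓)  1-000(✓)  1-001(✓)  1-010(✓)  1-110(✓)  10-10(✓)  100-0(✓)  1000-(✓)  11-00(✓)  11-10(✓)  11-11(✓)  110-0(✓)  110-1(✓)  1100-(✓)  1101-(✓)  111-0(✓)  1111-(✓)
size-2^2 implicants → --110  -0-10  -00-0  -000-  000--  1--10  1-0-0  1-00-  11--0  11-1-  110--
Unchecked terms (primes): --110, -0-10, -00-0, -000-, -1011, 0-011, 00-01, 000--, 1--10, 1-0-0, 1-00-, 11--0, 11-1-, 110--
Minterm coverage:
  m0 ⊆ -00-0,-000-,000--
  m1 ⊆ -000-,00-01,000--
  m2 ⊆ -0-10,-00-0,000--
  m3 ⊆ 0-011,000--
  m5 ⊆ 00-01 [E]
  m6 ⊆ --110,-0-10
  m11 ⊆ -1011,0-011
  m14 ⊆ --110 [E]
  m16 ⊆ -00-0,-000-,1-0-0,1-00-
  m17 ⊆ -000-,1-00-
  m18 ⊆ -0-10,-00-0,1--10,1-0-0
  m22 ⊆ --110,-0-10,1--10
  m24 ⊆ 1-0-0,1-00-,11--0,110--
  m25 ⊆ 1-00-,110--
  m27 ⊆ -1011,11-1-,110--
  m28 ⊆ 11--0 [E]
  m30 ⊆ --110,1--10,11--0,11-1-
  m31 ⊆ 11-1- [E]
E = {--110, 00-01, 11--0, 11-1-}

4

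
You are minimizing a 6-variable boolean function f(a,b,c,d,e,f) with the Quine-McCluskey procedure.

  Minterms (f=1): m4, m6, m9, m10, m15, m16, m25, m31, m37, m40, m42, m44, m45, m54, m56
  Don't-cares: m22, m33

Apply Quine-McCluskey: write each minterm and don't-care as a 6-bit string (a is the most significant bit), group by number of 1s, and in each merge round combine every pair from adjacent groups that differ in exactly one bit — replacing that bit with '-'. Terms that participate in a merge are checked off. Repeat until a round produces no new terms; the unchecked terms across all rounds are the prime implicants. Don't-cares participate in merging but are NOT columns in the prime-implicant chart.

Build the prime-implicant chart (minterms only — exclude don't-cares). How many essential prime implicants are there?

Round 0: 000100✓ 000110✓ 001001✓ 001010✓ 001111✓ 010000 010110✓ 011001✓ 011111✓ 100001✓ 100101✓ 101000✓ 101010✓ 101100✓ 101101✓ 110110✓ 111000✓
Round 1: -01010 -10110 0-0110 0-1001 0-1111 0001-0 1-1000 10-101 100-01 101-00 1010-0 10110-
PIs = {-01010, -10110, 0-0110, 0-1001, 0-1111, 0001-0, 010000, 1-1000, 10-101, 100-01, 101-00, 1010-0, 10110-}
Coverage chart:
  m4: 0001-0 ←essential
  m6: 0-0110,0001-0
  m9: 0-1001 ←essential
  m10: -01010 ←essential
  m15: 0-1111 ←essential
  m16: 010000 ←essential
  m25: 0-1001 ←essential
  m31: 0-1111 ←essential
  m37: 10-101,100-01
  m40: 1-1000,101-00,1010-0
  m42: -01010,1010-0
  m44: 101-00,10110-
  m45: 10-101,10110-
  m54: -10110 ←essential
  m56: 1-1000 ←essential
Essential: -01010, -10110, 0-1001, 0-1111, 0001-0, 010000, 1-1000

7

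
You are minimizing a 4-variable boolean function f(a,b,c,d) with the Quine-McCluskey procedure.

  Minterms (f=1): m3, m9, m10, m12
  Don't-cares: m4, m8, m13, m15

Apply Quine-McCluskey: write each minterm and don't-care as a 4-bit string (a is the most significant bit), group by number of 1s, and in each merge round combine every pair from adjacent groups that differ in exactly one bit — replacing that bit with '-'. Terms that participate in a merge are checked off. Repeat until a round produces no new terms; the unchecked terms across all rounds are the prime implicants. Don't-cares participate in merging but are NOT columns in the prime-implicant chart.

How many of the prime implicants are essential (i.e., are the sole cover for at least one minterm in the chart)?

[col 0] 0011, 0100*, 1000*, 1001*, 1010*, 1100*, 1101*, 1111*
[col 1] -100, 1-00*, 1-01*, 10-0, 100-*, 11-1, 110-*
[col 2] 1-0-
Prime implicants: -100, 0011, 1-0-, 10-0, 11-1
PI chart (minterm → PIs covering it):
  3 | 0011  (sole → essential)
  9 | 1-0-  (sole → essential)
  10 | 10-0  (sole → essential)
  12 | -100,1-0-
Essential prime implicants: 0011, 1-0-, 10-0

3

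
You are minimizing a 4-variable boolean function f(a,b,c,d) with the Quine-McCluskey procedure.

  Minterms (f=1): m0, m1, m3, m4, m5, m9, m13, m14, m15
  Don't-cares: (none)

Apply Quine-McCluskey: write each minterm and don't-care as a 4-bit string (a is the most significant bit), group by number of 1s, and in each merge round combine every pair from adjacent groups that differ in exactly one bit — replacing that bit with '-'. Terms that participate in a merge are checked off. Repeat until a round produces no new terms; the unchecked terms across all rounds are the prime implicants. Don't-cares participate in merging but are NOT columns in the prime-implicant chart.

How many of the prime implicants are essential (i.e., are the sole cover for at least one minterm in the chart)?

size-2^0 implicants → 0000(✓)  0001(✓)  0011(✓)  0100(✓)  0101(✓)  1001(✓)  1101(✓)  1110(✓)  1111(✓)
size-2^1 implicants → -001(✓)  -101(✓)  0-00(✓)  0-01(✓)  00-1  000-(✓)  010-(✓)  1-01(✓)  11-1  111-
size-2^2 implicants → --01  0-0-
Unchecked terms (primes): --01, 0-0-, 00-1, 11-1, 111-
Minterm coverage:
  m0 ⊆ 0-0- [E]
  m1 ⊆ --01,0-0-,00-1
  m3 ⊆ 00-1 [E]
  m4 ⊆ 0-0- [E]
  m5 ⊆ --01,0-0-
  m9 ⊆ --01 [E]
  m13 ⊆ --01,11-1
  m14 ⊆ 111- [E]
  m15 ⊆ 11-1,111-
E = {--01, 0-0-, 00-1, 111-}

4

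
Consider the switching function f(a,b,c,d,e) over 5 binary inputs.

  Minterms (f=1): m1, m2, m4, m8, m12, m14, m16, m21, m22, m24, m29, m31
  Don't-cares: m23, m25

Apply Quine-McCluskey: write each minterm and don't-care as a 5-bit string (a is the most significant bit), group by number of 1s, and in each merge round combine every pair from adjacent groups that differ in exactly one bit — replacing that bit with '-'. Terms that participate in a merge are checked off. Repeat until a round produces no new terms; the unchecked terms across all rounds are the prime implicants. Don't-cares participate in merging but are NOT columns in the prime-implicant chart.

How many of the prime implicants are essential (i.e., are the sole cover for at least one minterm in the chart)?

Round 0: 00001 00010 00100✓ 01000✓ 01100✓ 01110✓ 10000✓ 10101✓ 10110✓ 10111✓ 11000✓ 11001✓ 11101✓ 11111✓
Round 1: -1000 0-100 01-00 011-0 1-000 1-101✓ 1-111✓ 101-1✓ 1011- 11-01 1100- 111-1✓
Round 2: 1-1-1
PIs = {-1000, 0-100, 00001, 00010, 01-00, 011-0, 1-000, 1-1-1, 1011-, 11-01, 1100-}
Coverage chart:
  m1: 00001 ←essential
  m2: 00010 ←essential
  m4: 0-100 ←essential
  m8: -1000,01-00
  m12: 0-100,01-00,011-0
  m14: 011-0 ←essential
  m16: 1-000 ←essential
  m21: 1-1-1 ←essential
  m22: 1011- ←essential
  m24: -1000,1-000,1100-
  m29: 1-1-1,11-01
  m31: 1-1-1 ←essential
Essential: 0-100, 00001, 00010, 011-0, 1-000, 1-1-1, 1011-

7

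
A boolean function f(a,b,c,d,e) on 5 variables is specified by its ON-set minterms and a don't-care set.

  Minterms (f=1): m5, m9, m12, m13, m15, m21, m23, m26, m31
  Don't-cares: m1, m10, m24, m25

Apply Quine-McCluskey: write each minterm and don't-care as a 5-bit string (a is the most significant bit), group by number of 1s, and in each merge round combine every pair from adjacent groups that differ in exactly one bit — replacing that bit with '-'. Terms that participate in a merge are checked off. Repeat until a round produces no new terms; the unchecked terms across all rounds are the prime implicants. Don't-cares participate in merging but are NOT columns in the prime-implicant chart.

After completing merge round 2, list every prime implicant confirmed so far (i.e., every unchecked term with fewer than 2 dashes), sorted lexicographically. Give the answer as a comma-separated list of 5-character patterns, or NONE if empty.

[col 0] 00001*, 00101*, 01001*, 01010*, 01100*, 01101*, 01111*, 10101*, 10111*, 11000*, 11001*, 11010*, 11111*
[col 1] -0101, -1001, -1010, -1111, 0-001*, 0-101*, 00-01*, 01-01*, 011-1, 0110-, 1-111, 101-1, 110-0, 1100-
[col 2] 0--01
Prime implicants: -0101, -1001, -1010, -1111, 0--01, 011-1, 0110-, 1-111, 101-1, 110-0, 1100-

-0101, -1001, -1010, -1111, 011-1, 0110-, 1-111, 101-1, 110-0, 1100-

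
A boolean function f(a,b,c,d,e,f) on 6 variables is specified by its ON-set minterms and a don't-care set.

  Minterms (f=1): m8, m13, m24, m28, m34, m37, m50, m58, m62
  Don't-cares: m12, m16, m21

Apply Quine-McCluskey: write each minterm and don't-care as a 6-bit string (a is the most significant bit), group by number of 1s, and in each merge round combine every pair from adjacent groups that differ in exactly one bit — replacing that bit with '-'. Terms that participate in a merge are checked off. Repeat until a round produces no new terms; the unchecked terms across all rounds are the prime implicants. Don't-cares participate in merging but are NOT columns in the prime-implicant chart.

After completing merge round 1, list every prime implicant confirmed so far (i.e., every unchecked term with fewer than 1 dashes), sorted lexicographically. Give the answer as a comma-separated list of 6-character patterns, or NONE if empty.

[col 0] 001000*, 001100*, 001101*, 010000*, 010101, 011000*, 011100*, 100010*, 100101, 110010*, 111010*, 111110*
[col 1] 0-1000*, 0-1100*, 001-00*, 00110-, 01-000, 011-00*, 1-0010, 11-010, 111-10
[col 2] 0-1-00
Prime implicants: 0-1-00, 00110-, 01-000, 010101, 1-0010, 100101, 11-010, 111-10

010101, 100101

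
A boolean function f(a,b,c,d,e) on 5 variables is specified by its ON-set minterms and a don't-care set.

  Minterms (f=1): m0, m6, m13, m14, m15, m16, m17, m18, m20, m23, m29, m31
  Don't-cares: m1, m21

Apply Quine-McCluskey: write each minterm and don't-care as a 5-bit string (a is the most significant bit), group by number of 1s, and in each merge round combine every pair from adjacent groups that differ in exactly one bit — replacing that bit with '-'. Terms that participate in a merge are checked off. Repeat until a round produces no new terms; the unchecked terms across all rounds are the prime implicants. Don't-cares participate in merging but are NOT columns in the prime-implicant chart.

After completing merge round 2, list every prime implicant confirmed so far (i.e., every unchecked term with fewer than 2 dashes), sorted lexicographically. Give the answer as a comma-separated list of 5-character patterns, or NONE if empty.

Round 0: 00000✓ 00001✓ 00110✓ 01101✓ 01110✓ 01111✓ 10000✓ 10001✓ 10010✓ 10100✓ 10101✓ 10111✓ 11101✓ 11111✓
Round 1: -0000✓ -0001✓ -1101✓ -1111✓ 0-110 0000-✓ 011-1✓ 0111- 1-101✓ 1-111✓ 10-00✓ 10-01✓ 100-0 1000-✓ 101-1✓ 1010-✓ 111-1✓
Round 2: -000- -11-1 1-1-1 10-0-
PIs = {-000-, -11-1, 0-110, 0111-, 1-1-1, 10-0-, 100-0}

0-110, 0111-, 100-0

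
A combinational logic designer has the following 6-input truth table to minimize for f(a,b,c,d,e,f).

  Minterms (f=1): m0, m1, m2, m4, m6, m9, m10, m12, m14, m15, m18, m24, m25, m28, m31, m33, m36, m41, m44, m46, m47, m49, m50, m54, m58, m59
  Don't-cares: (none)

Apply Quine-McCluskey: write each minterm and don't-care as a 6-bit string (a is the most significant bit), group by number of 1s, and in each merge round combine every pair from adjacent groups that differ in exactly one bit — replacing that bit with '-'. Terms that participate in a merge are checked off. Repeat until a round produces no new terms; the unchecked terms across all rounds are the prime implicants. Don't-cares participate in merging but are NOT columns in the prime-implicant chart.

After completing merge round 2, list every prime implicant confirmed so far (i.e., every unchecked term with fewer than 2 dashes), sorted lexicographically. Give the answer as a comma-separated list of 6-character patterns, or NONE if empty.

-10010, 0-0010, 0-1001, 0-1100, 0-1111, 00000-, 011-00, 01100-, 1-0001, 11-010, 110-10, 11101-

Round 0: 000000✓ 000001✓ 000010✓ 000100✓ 000110✓ 001001✓ 001010✓ 001100✓ 001110✓ 001111✓ 010010✓ 011000✓ 011001✓ 011100✓ 011111✓ 100001✓ 100100✓ 101001✓ 101100✓ 101110✓ 101111✓ 110001✓ 110010✓ 110110✓ 111010✓ 111011✓
Round 1: -00001✓ -00100✓ -01001✓ -01100✓ -01110✓ -01111✓ -10010 0-0010 0-1001 0-1100 0-1111 00-001✓ 00-010✓ 00-100✓ 00-110✓ 000-00✓ 000-10✓ 0000-0✓ 00000- 0001-0✓ 001-10✓ 0011-0✓ 00111-✓ 011-00 01100- 1-0001 10-001✓ 10-100✓ 1011-0✓ 10111-✓ 11-010 110-10 11101-
Round 2: -0-001 -0-100 -011-0 -0111- 00--10 00-1-0 000--0
PIs = {-0-001, -0-100, -011-0, -0111-, -10010, 0-0010, 0-1001, 0-1100, 0-1111, 00--10, 00-1-0, 000--0, 00000-, 011-00, 01100-, 1-0001, 11-010, 110-10, 11101-}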